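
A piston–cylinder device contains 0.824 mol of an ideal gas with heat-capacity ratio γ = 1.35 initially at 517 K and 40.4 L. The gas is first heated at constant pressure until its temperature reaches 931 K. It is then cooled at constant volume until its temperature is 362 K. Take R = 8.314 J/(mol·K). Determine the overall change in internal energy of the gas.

P₁ = nRT₁/V₁ = 0.824×8.314×517/40.4 = 87.7 kPa.
Step 1 — Isobaric: P stays 87.7 kPa; V/T = const ⇒ T₂ = 931 K, V₂ = 72.8 L.
W = PΔV = 87.7×(72.8−40.4) kPa·L = 2840 J.
ΔU = nCvΔT = 0.824×23.8×(931−517) = 8100 J.
Q = ΔU + W = nCpΔT = 10900 J.
State after step 1: P = 87.7 kPa, V = 72.8 L, T = 931 K.
Step 2 — Isochoric: V stays 72.8 L; P/T = const ⇒ T₂ = 362 K, P₂ = 34.1 kPa.
W = 0 (no volume change).
ΔU = nCvΔT = 0.824×23.8×(362−931) = -11100 J.
Q = ΔU = -11100 J.
Net over both steps: W = 2840 J, Q = -198 J, ΔU = -3030 J.

-3030 J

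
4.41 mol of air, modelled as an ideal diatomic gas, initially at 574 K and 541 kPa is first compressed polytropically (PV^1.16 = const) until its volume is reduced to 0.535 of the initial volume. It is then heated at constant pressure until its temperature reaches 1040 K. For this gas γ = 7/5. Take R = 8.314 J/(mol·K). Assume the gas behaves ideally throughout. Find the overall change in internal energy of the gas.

V₁ = nRT₁/P₁ = 4.41×8.314×574/541 = 38.9 L.
Step 1 — Polytropic n=1.16: T₂ = T₁(V₁/V₂)^(n−1) = 574×(1.87)^0.16 = 634 K; P₂ = P₁(V₁/V₂)^n = 1120 kPa.
W = (P₁V₁−P₂V₂)/(n−1) = (541×38.9−1120×20.8)/0.16 = -13800 J.
ΔU = nCvΔT = 4.41×20.8×(634−574) = 5540 J.
Q = ΔU + W = -8310 J.
State after step 1: P = 1120 kPa, V = 20.8 L, T = 634 K.
Step 2 — Isobaric: P stays 1120 kPa; V/T = const ⇒ T₂ = 1040 K, V₂ = 34.1 L.
W = PΔV = 1120×(34.1−20.8) kPa·L = 14900 J.
ΔU = nCvΔT = 4.41×20.8×(1040−634) = 37200 J.
Q = ΔU + W = nCpΔT = 52000 J.
Net over both steps: W = 1030 J, Q = 43700 J, ΔU = 42700 J.

42700 J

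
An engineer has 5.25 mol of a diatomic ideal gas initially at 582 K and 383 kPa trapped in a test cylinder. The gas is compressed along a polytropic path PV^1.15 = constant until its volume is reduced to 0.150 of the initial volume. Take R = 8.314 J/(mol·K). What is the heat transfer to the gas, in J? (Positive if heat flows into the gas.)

V₁ = nRT₁/P₁ = 5.25×8.314×582/383 = 66.3 L.
Polytropic n=1.15: T₂ = T₁(V₁/V₂)^(n−1) = 582×(6.67)^0.15 = 774 K; P₂ = P₁(V₁/V₂)^n = 3390 kPa.
W = (P₁V₁−P₂V₂)/(n−1) = (383×66.3−3390×9.95)/0.15 = -55700 J.
ΔU = nCvΔT = 5.25×20.8×(774−582) = 20900 J.
Q = ΔU + W = -34800 J.

-34800 J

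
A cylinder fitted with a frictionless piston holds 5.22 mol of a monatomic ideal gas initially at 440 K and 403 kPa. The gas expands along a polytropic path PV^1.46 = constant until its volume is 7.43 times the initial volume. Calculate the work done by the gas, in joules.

V₁ = nRT₁/P₁ = 5.22×8.314×440/403 = 47.4 L.
Polytropic n=1.46: T₂ = T₁(V₁/V₂)^(n−1) = 440×(0.135)^0.46 = 175 K; P₂ = P₁(V₁/V₂)^n = 21.6 kPa.
W = (P₁V₁−P₂V₂)/(n−1) = (403×47.4−21.6×352)/0.46 = 25000 J.

25000 J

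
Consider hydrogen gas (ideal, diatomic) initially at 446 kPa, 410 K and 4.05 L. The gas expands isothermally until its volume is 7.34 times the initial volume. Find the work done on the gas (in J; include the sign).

n = P₁V₁/(RT₁) = 446×4.05/(8.314×410) = 0.530 mol.
Isothermal: T stays 410 K; PV = const ⇒ V₂ = 29.7 L, P₂ = 60.8 kPa.
W = nRT ln(V₂/V₁) = 0.530×8.314×410×ln(7.34) = 3600 J.
Work done on the gas = −W_by = -3600 J.

-3600 J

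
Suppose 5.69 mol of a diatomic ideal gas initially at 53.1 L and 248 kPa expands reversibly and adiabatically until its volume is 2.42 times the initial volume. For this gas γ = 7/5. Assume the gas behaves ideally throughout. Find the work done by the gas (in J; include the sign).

T₁ = P₁V₁/(nR) = 248×53.1/(5.69×8.314) = 278 K.
Adiabatic: TV^(γ−1) = const ⇒ T₂ = 278×(0.413)^0.400 = 195 K; PV^γ = const ⇒ P₂ = 72.0 kPa.
ΔU = nCvΔT = 5.69×20.8×(195−278) = -9800 J.
Q = 0 for an adiabatic process, so W = −ΔU = 9800 J.

9800 J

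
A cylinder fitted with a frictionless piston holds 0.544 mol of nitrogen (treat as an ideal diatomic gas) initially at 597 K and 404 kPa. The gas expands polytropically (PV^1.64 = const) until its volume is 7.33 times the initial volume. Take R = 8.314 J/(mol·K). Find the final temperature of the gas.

167 K

V₁ = nRT₁/P₁ = 0.544×8.314×597/404 = 6.68 L.
Polytropic n=1.64: T₂ = T₁(V₁/V₂)^(n−1) = 597×(0.136)^0.64 = 167 K; P₂ = P₁(V₁/V₂)^n = 15.4 kPa.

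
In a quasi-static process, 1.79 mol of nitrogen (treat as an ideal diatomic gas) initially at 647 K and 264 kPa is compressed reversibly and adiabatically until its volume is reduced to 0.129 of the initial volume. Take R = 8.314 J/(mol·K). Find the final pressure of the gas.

4640 kPa

V₁ = nRT₁/P₁ = 1.79×8.314×647/264 = 36.5 L.
Adiabatic: TV^(γ−1) = const ⇒ T₂ = 647×(7.75)^0.400 = 1470 K; PV^γ = const ⇒ P₂ = 4640 kPa.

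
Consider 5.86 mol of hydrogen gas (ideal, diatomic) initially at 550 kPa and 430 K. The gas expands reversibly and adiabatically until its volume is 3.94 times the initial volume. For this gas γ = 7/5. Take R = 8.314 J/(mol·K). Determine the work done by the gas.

V₁ = nRT₁/P₁ = 5.86×8.314×430/550 = 38.1 L.
Adiabatic: TV^(γ−1) = const ⇒ T₂ = 430×(0.254)^0.400 = 248 K; PV^γ = const ⇒ P₂ = 80.7 kPa.
ΔU = nCvΔT = 5.86×20.8×(248−430) = -22100 J.
Q = 0 for an adiabatic process, so W = −ΔU = 22100 J.

22100 J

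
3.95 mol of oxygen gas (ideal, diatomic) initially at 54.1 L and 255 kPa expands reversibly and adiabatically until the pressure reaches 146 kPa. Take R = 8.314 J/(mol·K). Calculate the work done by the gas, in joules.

5080 J

T₁ = P₁V₁/(nR) = 255×54.1/(3.95×8.314) = 420 K.
Adiabatic: T₂/T₁ = (P₂/P₁)^((γ−1)/γ) ⇒ T₂ = 420×(0.573)^0.286 = 358 K; V₂ = 80.6 L.
ΔU = nCvΔT = 3.95×20.8×(358−420) = -5080 J.
Q = 0 for an adiabatic process, so W = −ΔU = 5080 J.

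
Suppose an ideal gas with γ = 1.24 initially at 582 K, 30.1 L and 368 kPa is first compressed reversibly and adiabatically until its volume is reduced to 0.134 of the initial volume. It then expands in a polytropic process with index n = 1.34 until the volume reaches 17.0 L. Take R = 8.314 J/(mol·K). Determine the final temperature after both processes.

578 K

n = P₁V₁/(RT₁) = 368×30.1/(8.314×582) = 2.29 mol.
Step 1 — Adiabatic: TV^(γ−1) = const ⇒ T₂ = 582×(7.46)^0.240 = 943 K; PV^γ = const ⇒ P₂ = 4450 kPa.
ΔU = nCvΔT = 2.29×34.6×(943−582) = 28600 J.
Q = 0 for an adiabatic process, so W = −ΔU = -28600 J.
State after step 1: P = 4450 kPa, V = 4.03 L, T = 943 K.
Step 2 — Polytropic n=1.34: T₂ = T₁(V₁/V₂)^(n−1) = 943×(0.237)^0.34 = 578 K; P₂ = P₁(V₁/V₂)^n = 647 kPa.
W = (P₁V₁−P₂V₂)/(n−1) = (4450×4.03−647×17.0)/0.34 = 20400 J.
ΔU = nCvΔT = 2.29×34.6×(578−943) = -28900 J.
Q = ΔU + W = -8510 J.
Net over both steps: W = -8200 J, Q = -8510 J, ΔU = -310 J.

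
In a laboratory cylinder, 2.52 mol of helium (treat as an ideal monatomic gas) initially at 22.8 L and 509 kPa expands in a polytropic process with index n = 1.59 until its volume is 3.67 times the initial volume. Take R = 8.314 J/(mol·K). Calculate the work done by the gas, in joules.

T₁ = P₁V₁/(nR) = 509×22.8/(2.52×8.314) = 554 K.
Polytropic n=1.59: T₂ = T₁(V₁/V₂)^(n−1) = 554×(0.272)^0.59 = 257 K; P₂ = P₁(V₁/V₂)^n = 64.4 kPa.
W = (P₁V₁−P₂V₂)/(n−1) = (509×22.8−64.4×83.7)/0.59 = 10500 J.

10500 J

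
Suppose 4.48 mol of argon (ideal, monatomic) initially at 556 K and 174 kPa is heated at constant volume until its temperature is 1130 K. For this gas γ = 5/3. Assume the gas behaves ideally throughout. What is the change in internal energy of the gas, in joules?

V₁ = nRT₁/P₁ = 4.48×8.314×556/174 = 119 L.
Isochoric: V stays 119 L; P/T = const ⇒ T₂ = 1130 K, P₂ = 354 kPa.
For an ideal gas ΔU = nCvΔT with Cv = (3/2)R = 12.5 J/(mol·K).
ΔU = 4.48×12.5×(1130−556) = 32100 J.

32100 J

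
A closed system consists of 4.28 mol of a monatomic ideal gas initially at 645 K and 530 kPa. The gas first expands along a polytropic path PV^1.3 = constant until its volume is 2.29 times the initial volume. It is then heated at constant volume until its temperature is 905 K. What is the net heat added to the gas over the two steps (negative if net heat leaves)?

V₁ = nRT₁/P₁ = 4.28×8.314×645/530 = 43.3 L.
Step 1 — Polytropic n=1.3: T₂ = T₁(V₁/V₂)^(n−1) = 645×(0.437)^0.30 = 503 K; P₂ = P₁(V₁/V₂)^n = 181 kPa.
W = (P₁V₁−P₂V₂)/(n−1) = (530×43.3−181×99.2)/0.30 = 16800 J.
ΔU = nCvΔT = 4.28×12.5×(503−645) = -7580 J.
Q = ΔU + W = 9260 J.
State after step 1: P = 181 kPa, V = 99.2 L, T = 503 K.
Step 2 — Isochoric: V stays 99.2 L; P/T = const ⇒ T₂ = 905 K, P₂ = 325 kPa.
W = 0 (no volume change).
ΔU = nCvΔT = 4.28×12.5×(905−503) = 21500 J.
Q = ΔU = 21500 J.
Net over both steps: W = 16800 J, Q = 30700 J, ΔU = 13900 J.

30700 J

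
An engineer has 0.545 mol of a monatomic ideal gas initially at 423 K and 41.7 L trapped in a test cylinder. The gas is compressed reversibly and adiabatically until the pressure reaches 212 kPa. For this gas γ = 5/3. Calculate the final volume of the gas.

P₁ = nRT₁/V₁ = 0.545×8.314×423/41.7 = 46.0 kPa.
Adiabatic: T₂/T₁ = (P₂/P₁)^((γ−1)/γ) ⇒ T₂ = 423×(4.61)^0.400 = 780 K; V₂ = 16.7 L.

16.7 L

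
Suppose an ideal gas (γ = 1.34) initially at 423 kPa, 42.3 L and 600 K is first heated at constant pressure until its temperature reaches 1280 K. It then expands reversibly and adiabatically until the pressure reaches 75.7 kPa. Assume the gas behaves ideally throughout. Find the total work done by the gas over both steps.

60000 J

n = P₁V₁/(RT₁) = 423×42.3/(8.314×600) = 3.59 mol.
Step 1 — Isobaric: P stays 423 kPa; V/T = const ⇒ T₂ = 1280 K, V₂ = 90.2 L.
W = PΔV = 423×(90.2−42.3) kPa·L = 20300 J.
ΔU = nCvΔT = 3.59×24.5×(1280−600) = 59600 J.
Q = ΔU + W = nCpΔT = 79900 J.
State after step 1: P = 423 kPa, V = 90.2 L, T = 1280 K.
Step 2 — Adiabatic: T₂/T₁ = (P₂/P₁)^((γ−1)/γ) ⇒ T₂ = 1280×(0.179)^0.254 = 827 K; V₂ = 326 L.
ΔU = nCvΔT = 3.59×24.5×(827−1280) = -39700 J.
Q = 0 for an adiabatic process, so W = −ΔU = 39700 J.
Net over both steps: W = 60000 J, Q = 79900 J, ΔU = 19900 J.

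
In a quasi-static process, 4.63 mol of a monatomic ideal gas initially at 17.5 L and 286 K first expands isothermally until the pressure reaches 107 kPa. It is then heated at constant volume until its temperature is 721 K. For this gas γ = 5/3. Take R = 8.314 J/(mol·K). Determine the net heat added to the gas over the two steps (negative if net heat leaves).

44600 J

P₁ = nRT₁/V₁ = 4.63×8.314×286/17.5 = 629 kPa.
Step 1 — Isothermal: T stays 286 K; PV = const ⇒ V₂ = 103 L, P₂ = 107 kPa.
ΔU = 0 (ideal gas, T constant).
W = nRT ln(V₂/V₁) = 4.63×8.314×286×ln(5.88) = 19500 J.
Q = ΔU + W = 19500 J.
State after step 1: P = 107 kPa, V = 103 L, T = 286 K.
Step 2 — Isochoric: V stays 103 L; P/T = const ⇒ T₂ = 721 K, P₂ = 270 kPa.
W = 0 (no volume change).
ΔU = nCvΔT = 4.63×12.5×(721−286) = 25100 J.
Q = ΔU = 25100 J.
Net over both steps: W = 19500 J, Q = 44600 J, ΔU = 25100 J.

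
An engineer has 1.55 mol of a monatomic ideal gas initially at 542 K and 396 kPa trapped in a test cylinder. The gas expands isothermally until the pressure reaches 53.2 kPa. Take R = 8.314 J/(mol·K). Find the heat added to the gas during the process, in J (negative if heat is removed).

14000 J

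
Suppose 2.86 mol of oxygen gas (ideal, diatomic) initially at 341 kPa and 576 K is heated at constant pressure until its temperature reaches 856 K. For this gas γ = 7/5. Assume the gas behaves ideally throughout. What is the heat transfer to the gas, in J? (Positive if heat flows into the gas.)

23300 J

V₁ = nRT₁/P₁ = 2.86×8.314×576/341 = 40.2 L.
Isobaric: P stays 341 kPa; V/T = const ⇒ T₂ = 856 K, V₂ = 59.7 L.
W = PΔV = 341×(59.7−40.2) kPa·L = 6660 J.
ΔU = nCvΔT = 2.86×20.8×(856−576) = 16600 J.
Q = ΔU + W = nCpΔT = 23300 J.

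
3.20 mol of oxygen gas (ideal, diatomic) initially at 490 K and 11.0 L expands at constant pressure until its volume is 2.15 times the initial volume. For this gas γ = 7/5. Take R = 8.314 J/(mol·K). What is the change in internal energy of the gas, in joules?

37500 J

P₁ = nRT₁/V₁ = 3.20×8.314×490/11.0 = 1190 kPa.
Isobaric: P stays 1190 kPa; V/T = const ⇒ T₂ = 1050 K, V₂ = 23.6 L.
For an ideal gas ΔU = nCvΔT with Cv = (5/2)R = 20.8 J/(mol·K).
ΔU = 3.20×20.8×(1050−490) = 37500 J.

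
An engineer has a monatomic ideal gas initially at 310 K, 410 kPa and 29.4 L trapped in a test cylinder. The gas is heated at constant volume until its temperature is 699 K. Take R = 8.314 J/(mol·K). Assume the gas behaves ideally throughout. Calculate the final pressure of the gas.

Isochoric: V stays 29.4 L; P/T = const ⇒ T₂ = 699 K, P₂ = 924 kPa.

924 kPa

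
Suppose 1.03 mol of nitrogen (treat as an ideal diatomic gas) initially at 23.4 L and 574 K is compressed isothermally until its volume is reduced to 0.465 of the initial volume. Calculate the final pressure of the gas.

452 kPa

P₁ = nRT₁/V₁ = 1.03×8.314×574/23.4 = 210 kPa.
Isothermal: T stays 574 K; PV = const ⇒ V₂ = 10.9 L, P₂ = 452 kPa.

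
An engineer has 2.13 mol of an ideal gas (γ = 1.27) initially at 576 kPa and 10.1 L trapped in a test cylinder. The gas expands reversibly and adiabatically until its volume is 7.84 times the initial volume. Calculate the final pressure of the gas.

T₁ = P₁V₁/(nR) = 576×10.1/(2.13×8.314) = 329 K.
Adiabatic: TV^(γ−1) = const ⇒ T₂ = 329×(0.128)^0.270 = 188 K; PV^γ = const ⇒ P₂ = 42.1 kPa.

42.1 kPa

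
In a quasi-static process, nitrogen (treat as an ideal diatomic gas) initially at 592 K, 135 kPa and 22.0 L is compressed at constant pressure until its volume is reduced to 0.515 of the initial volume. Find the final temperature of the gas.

305 K

Isobaric: P stays 135 kPa; V/T = const ⇒ T₂ = 305 K, V₂ = 11.3 L.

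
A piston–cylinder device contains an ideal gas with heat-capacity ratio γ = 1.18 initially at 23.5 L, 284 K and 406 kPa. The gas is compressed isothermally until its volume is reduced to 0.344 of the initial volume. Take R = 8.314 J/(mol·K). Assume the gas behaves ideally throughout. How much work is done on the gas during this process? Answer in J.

n = P₁V₁/(RT₁) = 406×23.5/(8.314×284) = 4.04 mol.
Isothermal: T stays 284 K; PV = const ⇒ V₂ = 8.08 L, P₂ = 1180 kPa.
W = nRT ln(V₂/V₁) = 4.04×8.314×284×ln(0.344) = -10200 J.
Work done on the gas = −W_by = 10200 J.

10200 J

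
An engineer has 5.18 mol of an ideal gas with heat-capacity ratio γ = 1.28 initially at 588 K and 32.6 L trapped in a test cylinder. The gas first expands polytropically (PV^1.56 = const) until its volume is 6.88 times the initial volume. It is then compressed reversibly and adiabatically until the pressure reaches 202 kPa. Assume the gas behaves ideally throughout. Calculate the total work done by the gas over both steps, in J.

P₁ = nRT₁/V₁ = 5.18×8.314×588/32.6 = 777 kPa.
Step 1 — Polytropic n=1.56: T₂ = T₁(V₁/V₂)^(n−1) = 588×(0.145)^0.56 = 200 K; P₂ = P₁(V₁/V₂)^n = 38.3 kPa.
W = (P₁V₁−P₂V₂)/(n−1) = (777×32.6−38.3×224)/0.56 = 29900 J.
ΔU = nCvΔT = 5.18×29.7×(200−588) = -59700 J.
Q = ΔU + W = -29900 J.
State after step 1: P = 38.3 kPa, V = 224 L, T = 200 K.
Step 2 — Adiabatic: T₂/T₁ = (P₂/P₁)^((γ−1)/γ) ⇒ T₂ = 200×(5.27)^0.219 = 287 K; V₂ = 61.2 L.
ΔU = nCvΔT = 5.18×29.7×(287−200) = 13500 J.
Q = 0 for an adiabatic process, so W = −ΔU = -13500 J.
Net over both steps: W = 16400 J, Q = -29900 J, ΔU = -46300 J.

16400 J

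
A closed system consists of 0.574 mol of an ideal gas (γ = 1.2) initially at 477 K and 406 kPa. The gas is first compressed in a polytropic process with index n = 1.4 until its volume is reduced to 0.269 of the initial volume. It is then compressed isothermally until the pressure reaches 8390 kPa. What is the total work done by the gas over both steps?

V₁ = nRT₁/P₁ = 0.574×8.314×477/406 = 5.61 L.
Step 1 — Polytropic n=1.4: T₂ = T₁(V₁/V₂)^(n−1) = 477×(3.72)^0.40 = 807 K; P₂ = P₁(V₁/V₂)^n = 2550 kPa.
W = (P₁V₁−P₂V₂)/(n−1) = (406×5.61−2550×1.51)/0.40 = -3930 J.
ΔU = nCvΔT = 0.574×41.6×(807−477) = 7860 J.
Q = ΔU + W = 3930 J.
State after step 1: P = 2550 kPa, V = 1.51 L, T = 807 K.
Step 2 — Isothermal: T stays 807 K; PV = const ⇒ V₂ = 0.459 L, P₂ = 8390 kPa.
ΔU = 0 (ideal gas, T constant).
W = nRT ln(V₂/V₁) = 0.574×8.314×807×ln(0.304) = -4580 J.
Q = ΔU + W = -4580 J.
Net over both steps: W = -8510 J, Q = -649 J, ΔU = 7860 J.

-8510 J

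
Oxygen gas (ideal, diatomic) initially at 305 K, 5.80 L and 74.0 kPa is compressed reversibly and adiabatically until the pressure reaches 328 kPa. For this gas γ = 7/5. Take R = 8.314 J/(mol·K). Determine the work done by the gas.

-569 J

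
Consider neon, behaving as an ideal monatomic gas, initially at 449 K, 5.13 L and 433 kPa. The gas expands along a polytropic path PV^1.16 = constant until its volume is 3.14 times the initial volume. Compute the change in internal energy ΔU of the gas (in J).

-557 J

n = P₁V₁/(RT₁) = 433×5.13/(8.314×449) = 0.595 mol.
Polytropic n=1.16: T₂ = T₁(V₁/V₂)^(n−1) = 449×(0.318)^0.16 = 374 K; P₂ = P₁(V₁/V₂)^n = 115 kPa.
For an ideal gas ΔU = nCvΔT with Cv = (3/2)R = 12.5 J/(mol·K).
ΔU = 0.595×12.5×(374−449) = -557 J.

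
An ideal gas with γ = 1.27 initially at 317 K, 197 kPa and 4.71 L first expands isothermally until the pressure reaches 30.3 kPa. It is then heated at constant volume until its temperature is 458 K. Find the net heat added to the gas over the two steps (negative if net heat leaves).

n = P₁V₁/(RT₁) = 197×4.71/(8.314×317) = 0.352 mol.
Step 1 — Isothermal: T stays 317 K; PV = const ⇒ V₂ = 30.6 L, P₂ = 30.3 kPa.
ΔU = 0 (ideal gas, T constant).
W = nRT ln(V₂/V₁) = 0.352×8.314×317×ln(6.50) = 1740 J.
Q = ΔU + W = 1740 J.
State after step 1: P = 30.3 kPa, V = 30.6 L, T = 317 K.
Step 2 — Isochoric: V stays 30.6 L; P/T = const ⇒ T₂ = 458 K, P₂ = 43.8 kPa.
W = 0 (no volume change).
ΔU = nCvΔT = 0.352×30.8×(458−317) = 1530 J.
Q = ΔU = 1530 J.
Net over both steps: W = 1740 J, Q = 3270 J, ΔU = 1530 J.

3270 J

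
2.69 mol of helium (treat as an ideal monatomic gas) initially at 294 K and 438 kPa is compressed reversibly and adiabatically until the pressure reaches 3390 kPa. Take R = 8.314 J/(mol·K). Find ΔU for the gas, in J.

12500 J

V₁ = nRT₁/P₁ = 2.69×8.314×294/438 = 15.0 L.
Adiabatic: T₂/T₁ = (P₂/P₁)^((γ−1)/γ) ⇒ T₂ = 294×(7.74)^0.400 = 667 K; V₂ = 4.40 L.
For an ideal gas ΔU = nCvΔT with Cv = (3/2)R = 12.5 J/(mol·K).
ΔU = 2.69×12.5×(667−294) = 12500 J.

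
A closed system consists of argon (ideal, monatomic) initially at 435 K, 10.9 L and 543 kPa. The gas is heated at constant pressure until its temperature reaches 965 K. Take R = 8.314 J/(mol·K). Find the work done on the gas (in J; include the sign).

-7210 J

n = P₁V₁/(RT₁) = 543×10.9/(8.314×435) = 1.64 mol.
Isobaric: P stays 543 kPa; V/T = const ⇒ T₂ = 965 K, V₂ = 24.2 L.
W = PΔV = 543×(24.2−10.9) kPa·L = 7210 J.
Work done on the gas = −W_by = -7210 J.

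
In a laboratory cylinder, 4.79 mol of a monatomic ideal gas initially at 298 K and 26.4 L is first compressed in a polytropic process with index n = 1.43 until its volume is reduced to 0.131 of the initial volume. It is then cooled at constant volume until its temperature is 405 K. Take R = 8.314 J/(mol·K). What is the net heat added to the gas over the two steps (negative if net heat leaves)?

-32100 J

P₁ = nRT₁/V₁ = 4.79×8.314×298/26.4 = 450 kPa.
Step 1 — Polytropic n=1.43: T₂ = T₁(V₁/V₂)^(n−1) = 298×(7.63)^0.43 = 714 K; P₂ = P₁(V₁/V₂)^n = 8220 kPa.
W = (P₁V₁−P₂V₂)/(n−1) = (450×26.4−8220×3.46)/0.43 = -38500 J.
ΔU = nCvΔT = 4.79×12.5×(714−298) = 24900 J.
Q = ΔU + W = -13700 J.
State after step 1: P = 8220 kPa, V = 3.46 L, T = 714 K.
Step 2 — Isochoric: V stays 3.46 L; P/T = const ⇒ T₂ = 405 K, P₂ = 4660 kPa.
W = 0 (no volume change).
ΔU = nCvΔT = 4.79×12.5×(405−714) = -18500 J.
Q = ΔU = -18500 J.
Net over both steps: W = -38500 J, Q = -32100 J, ΔU = 6390 J.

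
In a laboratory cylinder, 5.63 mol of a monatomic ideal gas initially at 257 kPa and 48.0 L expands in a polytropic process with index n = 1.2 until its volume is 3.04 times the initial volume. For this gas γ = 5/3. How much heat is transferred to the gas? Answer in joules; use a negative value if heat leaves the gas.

8610 J

T₁ = P₁V₁/(nR) = 257×48.0/(5.63×8.314) = 264 K.
Polytropic n=1.2: T₂ = T₁(V₁/V₂)^(n−1) = 264×(0.329)^0.20 = 211 K; P₂ = P₁(V₁/V₂)^n = 67.7 kPa.
W = (P₁V₁−P₂V₂)/(n−1) = (257×48.0−67.7×146)/0.20 = 12300 J.
ΔU = nCvΔT = 5.63×12.5×(211−264) = -3690 J.
Q = ΔU + W = 8610 J.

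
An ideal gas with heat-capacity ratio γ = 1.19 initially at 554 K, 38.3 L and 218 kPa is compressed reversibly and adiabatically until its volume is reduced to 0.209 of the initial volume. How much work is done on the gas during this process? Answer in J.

n = P₁V₁/(RT₁) = 218×38.3/(8.314×554) = 1.81 mol.
Adiabatic: TV^(γ−1) = const ⇒ T₂ = 554×(4.78)^0.190 = 746 K; PV^γ = const ⇒ P₂ = 1400 kPa.
ΔU = nCvΔT = 1.81×43.8×(746−554) = 15200 J.
Q = 0 for an adiabatic process, so W = −ΔU = -15200 J.
Work done on the gas = −W_by = 15200 J.

15200 J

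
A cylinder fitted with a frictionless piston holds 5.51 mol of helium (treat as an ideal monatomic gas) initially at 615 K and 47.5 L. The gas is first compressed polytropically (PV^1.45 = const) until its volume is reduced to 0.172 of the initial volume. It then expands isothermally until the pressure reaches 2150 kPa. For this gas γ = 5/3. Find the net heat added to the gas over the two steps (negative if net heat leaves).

P₁ = nRT₁/V₁ = 5.51×8.314×615/47.5 = 593 kPa.
Step 1 — Polytropic n=1.45: T₂ = T₁(V₁/V₂)^(n−1) = 615×(5.81)^0.45 = 1360 K; P₂ = P₁(V₁/V₂)^n = 7610 kPa.
W = (P₁V₁−P₂V₂)/(n−1) = (593×47.5−7610×8.17)/0.45 = -75600 J.
ΔU = nCvΔT = 5.51×12.5×(1360−615) = 51100 J.
Q = ΔU + W = -24600 J.
State after step 1: P = 7610 kPa, V = 8.17 L, T = 1360 K.
Step 2 — Isothermal: T stays 1360 K; PV = const ⇒ V₂ = 28.9 L, P₂ = 2150 kPa.
ΔU = 0 (ideal gas, T constant).
W = nRT ln(V₂/V₁) = 5.51×8.314×1360×ln(3.54) = 78700 J.
Q = ΔU + W = 78700 J.
Net over both steps: W = 3030 J, Q = 54100 J, ΔU = 51100 J.

54100 J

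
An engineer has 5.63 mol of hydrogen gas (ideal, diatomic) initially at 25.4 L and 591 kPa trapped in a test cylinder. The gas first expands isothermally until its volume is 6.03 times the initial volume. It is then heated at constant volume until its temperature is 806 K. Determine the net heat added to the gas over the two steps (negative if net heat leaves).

83800 J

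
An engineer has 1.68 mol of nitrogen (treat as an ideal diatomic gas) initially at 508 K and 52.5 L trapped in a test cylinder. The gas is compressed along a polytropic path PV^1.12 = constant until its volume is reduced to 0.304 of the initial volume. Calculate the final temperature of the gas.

586 K

P₁ = nRT₁/V₁ = 1.68×8.314×508/52.5 = 135 kPa.
Polytropic n=1.12: T₂ = T₁(V₁/V₂)^(n−1) = 508×(3.29)^0.12 = 586 K; P₂ = P₁(V₁/V₂)^n = 513 kPa.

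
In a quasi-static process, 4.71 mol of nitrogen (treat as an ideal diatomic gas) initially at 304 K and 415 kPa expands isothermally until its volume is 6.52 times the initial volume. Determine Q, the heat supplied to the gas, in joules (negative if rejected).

22300 J

V₁ = nRT₁/P₁ = 4.71×8.314×304/415 = 28.7 L.
Isothermal: T stays 304 K; PV = const ⇒ V₂ = 187 L, P₂ = 63.7 kPa.
ΔU = 0 (ideal gas, T constant).
W = nRT ln(V₂/V₁) = 4.71×8.314×304×ln(6.52) = 22300 J.
Q = ΔU + W = 22300 J.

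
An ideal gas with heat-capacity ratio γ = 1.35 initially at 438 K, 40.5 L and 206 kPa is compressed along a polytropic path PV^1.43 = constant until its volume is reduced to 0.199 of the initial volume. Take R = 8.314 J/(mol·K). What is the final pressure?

Polytropic n=1.43: T₂ = T₁(V₁/V₂)^(n−1) = 438×(5.03)^0.43 = 877 K; P₂ = P₁(V₁/V₂)^n = 2070 kPa.

2070 kPa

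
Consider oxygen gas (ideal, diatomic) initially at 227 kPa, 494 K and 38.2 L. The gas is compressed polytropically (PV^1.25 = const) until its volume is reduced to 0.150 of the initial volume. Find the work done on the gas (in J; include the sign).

21000 J

n = P₁V₁/(RT₁) = 227×38.2/(8.314×494) = 2.11 mol.
Polytropic n=1.25: T₂ = T₁(V₁/V₂)^(n−1) = 494×(6.67)^0.25 = 794 K; P₂ = P₁(V₁/V₂)^n = 2430 kPa.
W = (P₁V₁−P₂V₂)/(n−1) = (227×38.2−2430×5.73)/0.25 = -21000 J.
Work done on the gas = −W_by = 21000 J.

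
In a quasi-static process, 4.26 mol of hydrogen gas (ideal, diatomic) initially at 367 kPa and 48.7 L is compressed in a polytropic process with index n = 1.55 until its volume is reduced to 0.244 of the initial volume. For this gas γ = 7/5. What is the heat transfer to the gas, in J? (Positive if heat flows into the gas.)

14300 J

T₁ = P₁V₁/(nR) = 367×48.7/(4.26×8.314) = 505 K.
Polytropic n=1.55: T₂ = T₁(V₁/V₂)^(n−1) = 505×(4.10)^0.55 = 1100 K; P₂ = P₁(V₁/V₂)^n = 3270 kPa.
W = (P₁V₁−P₂V₂)/(n−1) = (367×48.7−3270×11.9)/0.55 = -38100 J.
ΔU = nCvΔT = 4.26×20.8×(1100−505) = 52400 J.
Q = ΔU + W = 14300 J.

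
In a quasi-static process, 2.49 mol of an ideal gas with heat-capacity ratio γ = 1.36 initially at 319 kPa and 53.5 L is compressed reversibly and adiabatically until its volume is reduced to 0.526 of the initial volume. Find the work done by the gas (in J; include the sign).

-12300 J

T₁ = P₁V₁/(nR) = 319×53.5/(2.49×8.314) = 824 K.
Adiabatic: TV^(γ−1) = const ⇒ T₂ = 824×(1.90)^0.360 = 1040 K; PV^γ = const ⇒ P₂ = 764 kPa.
ΔU = nCvΔT = 2.49×23.1×(1040−824) = 12300 J.
Q = 0 for an adiabatic process, so W = −ΔU = -12300 J.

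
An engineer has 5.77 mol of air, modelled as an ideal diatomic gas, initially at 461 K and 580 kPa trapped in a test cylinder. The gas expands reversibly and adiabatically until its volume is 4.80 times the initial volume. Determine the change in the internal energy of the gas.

V₁ = nRT₁/P₁ = 5.77×8.314×461/580 = 38.1 L.
Adiabatic: TV^(γ−1) = const ⇒ T₂ = 461×(0.208)^0.400 = 246 K; PV^γ = const ⇒ P₂ = 64.5 kPa.
For an ideal gas ΔU = nCvΔT with Cv = (5/2)R = 20.8 J/(mol·K).
ΔU = 5.77×20.8×(246−461) = -25800 J.

-25800 J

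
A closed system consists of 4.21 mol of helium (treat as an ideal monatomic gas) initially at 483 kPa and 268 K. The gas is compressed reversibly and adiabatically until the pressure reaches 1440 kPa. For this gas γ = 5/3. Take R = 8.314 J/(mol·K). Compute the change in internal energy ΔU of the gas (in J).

V₁ = nRT₁/P₁ = 4.21×8.314×268/483 = 19.4 L.
Adiabatic: T₂/T₁ = (P₂/P₁)^((γ−1)/γ) ⇒ T₂ = 268×(2.98)^0.400 = 415 K; V₂ = 10.1 L.
For an ideal gas ΔU = nCvΔT with Cv = (3/2)R = 12.5 J/(mol·K).
ΔU = 4.21×12.5×(415−268) = 7710 J.

7710 J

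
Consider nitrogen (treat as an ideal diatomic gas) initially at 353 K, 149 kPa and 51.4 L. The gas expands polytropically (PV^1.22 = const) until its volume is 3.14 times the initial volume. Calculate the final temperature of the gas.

274 K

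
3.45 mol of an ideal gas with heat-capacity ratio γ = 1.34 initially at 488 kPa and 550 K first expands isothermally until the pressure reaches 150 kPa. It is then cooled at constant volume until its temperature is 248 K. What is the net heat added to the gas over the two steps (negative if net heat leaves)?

V₁ = nRT₁/P₁ = 3.45×8.314×550/488 = 32.3 L.
Step 1 — Isothermal: T stays 550 K; PV = const ⇒ V₂ = 105 L, P₂ = 150 kPa.
ΔU = 0 (ideal gas, T constant).
W = nRT ln(V₂/V₁) = 3.45×8.314×550×ln(3.25) = 18600 J.
Q = ΔU + W = 18600 J.
State after step 1: P = 150 kPa, V = 105 L, T = 550 K.
Step 2 — Isochoric: V stays 105 L; P/T = const ⇒ T₂ = 248 K, P₂ = 67.6 kPa.
W = 0 (no volume change).
ΔU = nCvΔT = 3.45×24.5×(248−550) = -25500 J.
Q = ΔU = -25500 J.
Net over both steps: W = 18600 J, Q = -6870 J, ΔU = -25500 J.

-6870 J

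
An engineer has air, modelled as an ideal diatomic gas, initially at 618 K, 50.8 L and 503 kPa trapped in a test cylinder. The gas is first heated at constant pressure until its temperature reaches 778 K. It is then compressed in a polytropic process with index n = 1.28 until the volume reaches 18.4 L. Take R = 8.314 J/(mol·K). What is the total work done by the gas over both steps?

-41300 J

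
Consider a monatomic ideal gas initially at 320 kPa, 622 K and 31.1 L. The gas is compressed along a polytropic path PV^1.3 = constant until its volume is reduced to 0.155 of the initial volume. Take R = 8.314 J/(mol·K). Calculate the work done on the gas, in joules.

n = P₁V₁/(RT₁) = 320×31.1/(8.314×622) = 1.92 mol.
Polytropic n=1.3: T₂ = T₁(V₁/V₂)^(n−1) = 622×(6.45)^0.30 = 1090 K; P₂ = P₁(V₁/V₂)^n = 3610 kPa.
W = (P₁V₁−P₂V₂)/(n−1) = (320×31.1−3610×4.82)/0.30 = -24900 J.
Work done on the gas = −W_by = 24900 J.

24900 J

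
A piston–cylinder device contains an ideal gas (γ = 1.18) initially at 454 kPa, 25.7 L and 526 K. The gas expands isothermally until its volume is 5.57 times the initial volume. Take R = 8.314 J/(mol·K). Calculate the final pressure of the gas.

81.5 kPa

Isothermal: T stays 526 K; PV = const ⇒ V₂ = 143 L, P₂ = 81.5 kPa.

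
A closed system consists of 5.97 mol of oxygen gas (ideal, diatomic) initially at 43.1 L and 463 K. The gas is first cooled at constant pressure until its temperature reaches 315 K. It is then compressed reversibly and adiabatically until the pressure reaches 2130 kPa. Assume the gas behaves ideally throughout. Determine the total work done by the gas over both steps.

P₁ = nRT₁/V₁ = 5.97×8.314×463/43.1 = 533 kPa.
Step 1 — Isobaric: P stays 533 kPa; V/T = const ⇒ T₂ = 315 K, V₂ = 29.3 L.
W = PΔV = 533×(29.3−43.1) kPa·L = -7350 J.
ΔU = nCvΔT = 5.97×20.8×(315−463) = -18400 J.
Q = ΔU + W = nCpΔT = -25700 J.
State after step 1: P = 533 kPa, V = 29.3 L, T = 315 K.
Step 2 — Adiabatic: T₂/T₁ = (P₂/P₁)^((γ−1)/γ) ⇒ T₂ = 315×(3.99)^0.286 = 468 K; V₂ = 10.9 L.
ΔU = nCvΔT = 5.97×20.8×(468−315) = 19000 J.
Q = 0 for an adiabatic process, so W = −ΔU = -19000 J.
Net over both steps: W = -26300 J, Q = -25700 J, ΔU = 610 J.

-26300 J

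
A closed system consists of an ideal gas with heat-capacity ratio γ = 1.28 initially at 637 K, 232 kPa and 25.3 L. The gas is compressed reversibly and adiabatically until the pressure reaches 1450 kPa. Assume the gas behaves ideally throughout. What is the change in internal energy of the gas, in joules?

n = P₁V₁/(RT₁) = 232×25.3/(8.314×637) = 1.11 mol.
Adiabatic: T₂/T₁ = (P₂/P₁)^((γ−1)/γ) ⇒ T₂ = 637×(6.25)^0.219 = 951 K; V₂ = 6.04 L.
For an ideal gas ΔU = nCvΔT with Cv = R/(γ−1) = 29.7 J/(mol·K).
ΔU = 1.11×29.7×(951−637) = 10300 J.

10300 J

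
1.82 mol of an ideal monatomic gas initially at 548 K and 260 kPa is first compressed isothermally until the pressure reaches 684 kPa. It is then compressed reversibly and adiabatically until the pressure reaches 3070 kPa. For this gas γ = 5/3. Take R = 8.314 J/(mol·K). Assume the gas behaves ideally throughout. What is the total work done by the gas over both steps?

-18300 J

V₁ = nRT₁/P₁ = 1.82×8.314×548/260 = 31.9 L.
Step 1 — Isothermal: T stays 548 K; PV = const ⇒ V₂ = 12.1 L, P₂ = 684 kPa.
ΔU = 0 (ideal gas, T constant).
W = nRT ln(V₂/V₁) = 1.82×8.314×548×ln(0.380) = -8020 J.
Q = ΔU + W = -8020 J.
State after step 1: P = 684 kPa, V = 12.1 L, T = 548 K.
Step 2 — Adiabatic: T₂/T₁ = (P₂/P₁)^((γ−1)/γ) ⇒ T₂ = 548×(4.49)^0.400 = 999 K; V₂ = 4.92 L.
ΔU = nCvΔT = 1.82×12.5×(999−548) = 10200 J.
Q = 0 for an adiabatic process, so W = −ΔU = -10200 J.
Net over both steps: W = -18300 J, Q = -8020 J, ΔU = 10200 J.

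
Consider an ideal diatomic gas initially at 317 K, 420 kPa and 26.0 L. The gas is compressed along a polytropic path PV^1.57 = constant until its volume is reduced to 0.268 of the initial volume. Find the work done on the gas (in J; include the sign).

n = P₁V₁/(RT₁) = 420×26.0/(8.314×317) = 4.14 mol.
Polytropic n=1.57: T₂ = T₁(V₁/V₂)^(n−1) = 317×(3.73)^0.57 = 671 K; P₂ = P₁(V₁/V₂)^n = 3320 kPa.
W = (P₁V₁−P₂V₂)/(n−1) = (420×26.0−3320×6.97)/0.57 = -21400 J.
Work done on the gas = −W_by = 21400 J.

21400 J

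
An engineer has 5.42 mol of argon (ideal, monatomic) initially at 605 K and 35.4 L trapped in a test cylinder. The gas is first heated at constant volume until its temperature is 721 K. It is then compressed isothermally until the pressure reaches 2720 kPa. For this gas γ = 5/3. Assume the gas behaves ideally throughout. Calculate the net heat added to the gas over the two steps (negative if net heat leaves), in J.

-27500 J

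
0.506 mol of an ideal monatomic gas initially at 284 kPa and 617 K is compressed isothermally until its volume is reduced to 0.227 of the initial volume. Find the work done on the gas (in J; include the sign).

V₁ = nRT₁/P₁ = 0.506×8.314×617/284 = 9.14 L.
Isothermal: T stays 617 K; PV = const ⇒ V₂ = 2.07 L, P₂ = 1250 kPa.
W = nRT ln(V₂/V₁) = 0.506×8.314×617×ln(0.227) = -3850 J.
Work done on the gas = −W_by = 3850 J.

3850 J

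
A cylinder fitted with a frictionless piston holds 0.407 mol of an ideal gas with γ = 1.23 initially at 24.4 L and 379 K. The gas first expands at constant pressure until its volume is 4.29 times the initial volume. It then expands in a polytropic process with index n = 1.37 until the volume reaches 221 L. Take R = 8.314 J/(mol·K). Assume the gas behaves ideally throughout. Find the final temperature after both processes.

1230 K

P₁ = nRT₁/V₁ = 0.407×8.314×379/24.4 = 52.6 kPa.
Step 1 — Isobaric: P stays 52.6 kPa; V/T = const ⇒ T₂ = 1630 K, V₂ = 105 L.
W = PΔV = 52.6×(105−24.4) kPa·L = 4220 J.
ΔU = nCvΔT = 0.407×36.1×(1630−379) = 18300 J.
Q = ΔU + W = nCpΔT = 22600 J.
State after step 1: P = 52.6 kPa, V = 105 L, T = 1630 K.
Step 2 — Polytropic n=1.37: T₂ = T₁(V₁/V₂)^(n−1) = 1630×(0.474)^0.37 = 1230 K; P₂ = P₁(V₁/V₂)^n = 18.9 kPa.
W = (P₁V₁−P₂V₂)/(n−1) = (52.6×105−18.9×221)/0.37 = 3590 J.
ΔU = nCvΔT = 0.407×36.1×(1230−1630) = -5780 J.
Q = ΔU + W = -2190 J.
Net over both steps: W = 7810 J, Q = 20400 J, ΔU = 12600 J.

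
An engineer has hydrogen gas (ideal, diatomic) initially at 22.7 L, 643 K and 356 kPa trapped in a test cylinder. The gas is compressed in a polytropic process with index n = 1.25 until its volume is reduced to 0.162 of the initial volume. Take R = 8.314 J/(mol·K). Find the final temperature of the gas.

1010 K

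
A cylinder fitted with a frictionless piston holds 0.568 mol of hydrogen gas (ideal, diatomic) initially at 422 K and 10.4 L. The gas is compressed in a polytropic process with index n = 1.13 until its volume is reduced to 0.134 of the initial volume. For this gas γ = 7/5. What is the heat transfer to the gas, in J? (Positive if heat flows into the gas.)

P₁ = nRT₁/V₁ = 0.568×8.314×422/10.4 = 192 kPa.
Polytropic n=1.13: T₂ = T₁(V₁/V₂)^(n−1) = 422×(7.46)^0.13 = 548 K; P₂ = P₁(V₁/V₂)^n = 1860 kPa.
W = (P₁V₁−P₂V₂)/(n−1) = (192×10.4−1860×1.39)/0.13 = -4580 J.
ΔU = nCvΔT = 0.568×20.8×(548−422) = 1490 J.
Q = ΔU + W = -3090 J.

-3090 J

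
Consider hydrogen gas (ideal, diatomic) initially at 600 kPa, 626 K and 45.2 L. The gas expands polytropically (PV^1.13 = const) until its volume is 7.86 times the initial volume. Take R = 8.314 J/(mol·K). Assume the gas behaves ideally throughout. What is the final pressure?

58.4 kPa

Polytropic n=1.13: T₂ = T₁(V₁/V₂)^(n−1) = 626×(0.127)^0.13 = 479 K; P₂ = P₁(V₁/V₂)^n = 58.4 kPa.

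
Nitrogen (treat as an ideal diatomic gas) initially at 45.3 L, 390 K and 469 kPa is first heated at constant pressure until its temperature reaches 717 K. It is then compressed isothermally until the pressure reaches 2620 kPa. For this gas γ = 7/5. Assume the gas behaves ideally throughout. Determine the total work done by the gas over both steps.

-49400 J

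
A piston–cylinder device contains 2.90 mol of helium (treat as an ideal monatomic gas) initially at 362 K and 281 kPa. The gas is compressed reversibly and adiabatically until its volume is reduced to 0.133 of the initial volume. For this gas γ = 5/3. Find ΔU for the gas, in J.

37200 J

V₁ = nRT₁/P₁ = 2.90×8.314×362/281 = 31.1 L.
Adiabatic: TV^(γ−1) = const ⇒ T₂ = 362×(7.52)^0.667 = 1390 K; PV^γ = const ⇒ P₂ = 8110 kPa.
For an ideal gas ΔU = nCvΔT with Cv = (3/2)R = 12.5 J/(mol·K).
ΔU = 2.90×12.5×(1390−362) = 37200 J.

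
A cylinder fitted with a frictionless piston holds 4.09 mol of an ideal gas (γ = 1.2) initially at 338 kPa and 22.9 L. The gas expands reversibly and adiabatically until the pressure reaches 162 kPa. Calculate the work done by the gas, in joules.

T₁ = P₁V₁/(nR) = 338×22.9/(4.09×8.314) = 228 K.
Adiabatic: T₂/T₁ = (P₂/P₁)^((γ−1)/γ) ⇒ T₂ = 228×(0.479)^0.167 = 201 K; V₂ = 42.3 L.
ΔU = nCvΔT = 4.09×41.6×(201−228) = -4460 J.
Q = 0 for an adiabatic process, so W = −ΔU = 4460 J.

4460 J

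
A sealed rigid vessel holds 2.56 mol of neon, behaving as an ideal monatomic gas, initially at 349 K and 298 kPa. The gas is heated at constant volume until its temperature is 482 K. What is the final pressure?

412 kPa

V₁ = nRT₁/P₁ = 2.56×8.314×349/298 = 24.9 L.
Isochoric: V stays 24.9 L; P/T = const ⇒ T₂ = 482 K, P₂ = 412 kPa.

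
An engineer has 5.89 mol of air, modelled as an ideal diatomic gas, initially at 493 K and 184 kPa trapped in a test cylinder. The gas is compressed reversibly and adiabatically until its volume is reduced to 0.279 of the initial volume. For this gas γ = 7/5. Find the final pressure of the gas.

1100 kPa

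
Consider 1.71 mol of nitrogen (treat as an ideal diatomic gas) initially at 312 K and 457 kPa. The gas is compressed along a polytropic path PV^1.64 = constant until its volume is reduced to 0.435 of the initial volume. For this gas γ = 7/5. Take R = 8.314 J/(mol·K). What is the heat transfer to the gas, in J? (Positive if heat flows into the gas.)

V₁ = nRT₁/P₁ = 1.71×8.314×312/457 = 9.71 L.
Polytropic n=1.64: T₂ = T₁(V₁/V₂)^(n−1) = 312×(2.30)^0.64 = 532 K; P₂ = P₁(V₁/V₂)^n = 1790 kPa.
W = (P₁V₁−P₂V₂)/(n−1) = (457×9.71−1790×4.22)/0.64 = -4880 J.
ΔU = nCvΔT = 1.71×20.8×(532−312) = 7800 J.
Q = ΔU + W = 2930 J.

2930 J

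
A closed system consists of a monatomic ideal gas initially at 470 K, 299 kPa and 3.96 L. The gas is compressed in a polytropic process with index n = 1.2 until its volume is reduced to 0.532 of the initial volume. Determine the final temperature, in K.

533 K

Polytropic n=1.2: T₂ = T₁(V₁/V₂)^(n−1) = 470×(1.88)^0.20 = 533 K; P₂ = P₁(V₁/V₂)^n = 638 kPa.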